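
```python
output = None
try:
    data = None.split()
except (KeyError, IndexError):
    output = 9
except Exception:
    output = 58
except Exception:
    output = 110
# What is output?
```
58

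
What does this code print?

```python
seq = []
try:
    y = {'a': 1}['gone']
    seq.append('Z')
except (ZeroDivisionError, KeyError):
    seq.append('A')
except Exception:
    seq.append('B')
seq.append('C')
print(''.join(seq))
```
AC

KeyError matches tuple containing it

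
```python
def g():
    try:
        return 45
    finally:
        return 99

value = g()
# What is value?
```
99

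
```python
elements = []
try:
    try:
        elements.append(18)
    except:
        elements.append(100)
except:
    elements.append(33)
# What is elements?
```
[18]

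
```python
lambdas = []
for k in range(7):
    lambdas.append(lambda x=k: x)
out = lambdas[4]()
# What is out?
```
4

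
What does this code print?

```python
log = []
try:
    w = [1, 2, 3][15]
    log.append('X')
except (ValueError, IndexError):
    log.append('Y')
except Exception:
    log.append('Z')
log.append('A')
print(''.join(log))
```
YA

IndexError matches tuple containing it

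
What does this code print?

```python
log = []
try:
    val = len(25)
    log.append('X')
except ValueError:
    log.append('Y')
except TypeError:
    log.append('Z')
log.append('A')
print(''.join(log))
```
ZA

TypeError is caught by its specific handler, not ValueError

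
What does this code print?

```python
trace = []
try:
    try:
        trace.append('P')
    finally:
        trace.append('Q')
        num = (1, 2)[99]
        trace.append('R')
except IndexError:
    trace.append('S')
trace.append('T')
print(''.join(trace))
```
PQST

Exception in inner finally caught by outer except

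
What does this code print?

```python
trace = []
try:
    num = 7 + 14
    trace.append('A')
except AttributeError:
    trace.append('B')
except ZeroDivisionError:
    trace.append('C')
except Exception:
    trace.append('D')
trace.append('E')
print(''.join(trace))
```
AE

No exception, try block completes normally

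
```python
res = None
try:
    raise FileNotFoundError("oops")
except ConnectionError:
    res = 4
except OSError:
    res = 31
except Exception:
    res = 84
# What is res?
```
31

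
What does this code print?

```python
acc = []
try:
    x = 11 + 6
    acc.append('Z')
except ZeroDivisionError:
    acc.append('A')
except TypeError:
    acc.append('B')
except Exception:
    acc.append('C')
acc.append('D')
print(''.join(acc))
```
ZD

No exception, try block completes normally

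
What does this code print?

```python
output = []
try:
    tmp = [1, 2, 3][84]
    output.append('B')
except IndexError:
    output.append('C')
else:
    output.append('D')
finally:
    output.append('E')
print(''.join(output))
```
CE

Exception: except runs, else skipped, finally runs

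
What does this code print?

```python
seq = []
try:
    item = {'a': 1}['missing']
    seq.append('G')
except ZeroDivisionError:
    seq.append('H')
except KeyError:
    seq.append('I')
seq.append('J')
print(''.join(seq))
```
IJ

KeyError is caught by its specific handler, not ZeroDivisionError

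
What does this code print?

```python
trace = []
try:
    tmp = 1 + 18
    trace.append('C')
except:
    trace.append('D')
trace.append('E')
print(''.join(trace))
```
CE

No exception, try block completes normally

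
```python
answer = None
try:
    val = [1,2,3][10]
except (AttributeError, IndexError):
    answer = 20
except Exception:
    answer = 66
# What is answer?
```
20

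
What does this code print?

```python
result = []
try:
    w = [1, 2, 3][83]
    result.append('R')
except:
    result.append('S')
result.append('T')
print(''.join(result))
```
ST

Exception raised in try, caught by bare except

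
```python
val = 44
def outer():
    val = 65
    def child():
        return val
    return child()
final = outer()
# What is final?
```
65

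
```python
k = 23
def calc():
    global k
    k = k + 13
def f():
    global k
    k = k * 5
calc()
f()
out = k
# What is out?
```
180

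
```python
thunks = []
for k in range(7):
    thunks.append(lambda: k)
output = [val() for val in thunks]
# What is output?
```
[6, 6, 6, 6, 6, 6, 6]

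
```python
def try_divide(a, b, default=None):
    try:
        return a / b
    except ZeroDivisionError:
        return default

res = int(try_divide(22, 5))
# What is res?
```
4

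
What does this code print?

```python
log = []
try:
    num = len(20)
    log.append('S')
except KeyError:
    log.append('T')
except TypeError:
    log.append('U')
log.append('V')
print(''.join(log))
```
UV

TypeError is caught by its specific handler, not KeyError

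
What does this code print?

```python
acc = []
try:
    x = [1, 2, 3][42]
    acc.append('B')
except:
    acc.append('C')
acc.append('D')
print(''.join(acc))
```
CD

Exception raised in try, caught by bare except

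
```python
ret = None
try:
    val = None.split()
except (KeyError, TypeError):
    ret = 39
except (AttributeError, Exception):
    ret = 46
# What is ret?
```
46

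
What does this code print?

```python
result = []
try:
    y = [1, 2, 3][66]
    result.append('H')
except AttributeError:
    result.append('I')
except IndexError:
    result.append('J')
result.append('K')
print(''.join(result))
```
JK

IndexError is caught by its specific handler, not AttributeError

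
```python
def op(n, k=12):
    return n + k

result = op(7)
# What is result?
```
19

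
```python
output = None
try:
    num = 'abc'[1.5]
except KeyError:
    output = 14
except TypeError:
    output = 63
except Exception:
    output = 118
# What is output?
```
63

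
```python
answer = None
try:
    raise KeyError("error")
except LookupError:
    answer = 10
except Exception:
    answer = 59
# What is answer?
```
10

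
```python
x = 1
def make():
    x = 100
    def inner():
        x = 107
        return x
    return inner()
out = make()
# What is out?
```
107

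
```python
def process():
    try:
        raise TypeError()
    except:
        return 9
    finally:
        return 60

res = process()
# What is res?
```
60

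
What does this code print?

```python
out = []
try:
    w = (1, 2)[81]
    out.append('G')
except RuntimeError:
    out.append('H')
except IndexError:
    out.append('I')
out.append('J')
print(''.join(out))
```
IJ

IndexError is caught by its specific handler, not RuntimeError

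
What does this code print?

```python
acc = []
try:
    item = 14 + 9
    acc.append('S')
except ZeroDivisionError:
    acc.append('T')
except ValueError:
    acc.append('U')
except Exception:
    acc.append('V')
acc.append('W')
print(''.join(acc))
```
SW

No exception, try block completes normally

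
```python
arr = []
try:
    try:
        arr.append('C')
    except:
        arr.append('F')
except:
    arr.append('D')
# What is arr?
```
['C']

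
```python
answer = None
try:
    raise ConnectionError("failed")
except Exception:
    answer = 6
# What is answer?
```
6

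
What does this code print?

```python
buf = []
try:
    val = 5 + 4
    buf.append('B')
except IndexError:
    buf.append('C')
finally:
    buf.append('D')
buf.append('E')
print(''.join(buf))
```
BDE

finally runs after normal execution too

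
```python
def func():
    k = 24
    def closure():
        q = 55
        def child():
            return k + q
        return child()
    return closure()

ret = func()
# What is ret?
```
79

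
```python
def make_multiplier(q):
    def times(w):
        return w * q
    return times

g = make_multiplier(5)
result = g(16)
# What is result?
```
80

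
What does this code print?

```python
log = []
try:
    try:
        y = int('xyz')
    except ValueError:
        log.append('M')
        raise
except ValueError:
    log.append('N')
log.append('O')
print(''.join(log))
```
MNO

raise without argument re-raises current exception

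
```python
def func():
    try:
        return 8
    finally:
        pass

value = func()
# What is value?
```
8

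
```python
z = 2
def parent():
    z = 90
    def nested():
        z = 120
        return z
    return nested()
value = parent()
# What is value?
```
120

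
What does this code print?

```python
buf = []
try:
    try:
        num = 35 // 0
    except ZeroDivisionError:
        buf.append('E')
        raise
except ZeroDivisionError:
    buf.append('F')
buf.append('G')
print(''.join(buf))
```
EFG

raise without argument re-raises current exception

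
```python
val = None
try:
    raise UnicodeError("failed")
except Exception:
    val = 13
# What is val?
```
13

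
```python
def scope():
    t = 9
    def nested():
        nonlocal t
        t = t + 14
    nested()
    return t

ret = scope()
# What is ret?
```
23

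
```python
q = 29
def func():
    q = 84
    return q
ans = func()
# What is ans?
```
84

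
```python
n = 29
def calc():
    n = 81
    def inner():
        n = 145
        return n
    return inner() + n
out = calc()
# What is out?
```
226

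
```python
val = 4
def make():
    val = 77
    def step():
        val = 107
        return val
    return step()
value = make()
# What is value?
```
107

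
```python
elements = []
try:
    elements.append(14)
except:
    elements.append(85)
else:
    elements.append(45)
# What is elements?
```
[14, 45]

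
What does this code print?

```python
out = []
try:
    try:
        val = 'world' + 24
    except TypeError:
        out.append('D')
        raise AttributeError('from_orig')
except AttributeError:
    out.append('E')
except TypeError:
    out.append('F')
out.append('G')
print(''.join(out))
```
DEG

AttributeError raised and caught, original TypeError not re-raised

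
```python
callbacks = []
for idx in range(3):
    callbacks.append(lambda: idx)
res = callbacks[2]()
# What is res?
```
2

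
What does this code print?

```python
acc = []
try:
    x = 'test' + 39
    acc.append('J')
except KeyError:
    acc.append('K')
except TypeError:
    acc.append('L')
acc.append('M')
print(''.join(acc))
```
LM

TypeError is caught by its specific handler, not KeyError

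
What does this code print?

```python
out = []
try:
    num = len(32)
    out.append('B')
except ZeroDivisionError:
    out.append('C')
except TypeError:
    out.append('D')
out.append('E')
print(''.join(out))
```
DE

TypeError is caught by its specific handler, not ZeroDivisionError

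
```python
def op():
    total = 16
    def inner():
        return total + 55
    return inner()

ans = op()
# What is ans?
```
71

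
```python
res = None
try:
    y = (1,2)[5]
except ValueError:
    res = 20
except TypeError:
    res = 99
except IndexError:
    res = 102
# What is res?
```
102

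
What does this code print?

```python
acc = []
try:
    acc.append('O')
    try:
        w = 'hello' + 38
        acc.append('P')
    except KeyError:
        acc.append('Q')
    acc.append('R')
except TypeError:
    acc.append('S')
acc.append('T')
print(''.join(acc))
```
OST

Inner handler doesn't match, propagates to outer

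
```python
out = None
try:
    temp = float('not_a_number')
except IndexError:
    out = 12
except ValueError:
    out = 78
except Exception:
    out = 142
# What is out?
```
78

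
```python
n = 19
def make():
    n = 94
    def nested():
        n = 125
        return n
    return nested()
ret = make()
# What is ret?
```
125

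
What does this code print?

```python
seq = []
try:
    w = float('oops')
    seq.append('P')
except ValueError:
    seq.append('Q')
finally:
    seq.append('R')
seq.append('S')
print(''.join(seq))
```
QRS

finally always runs, even after exception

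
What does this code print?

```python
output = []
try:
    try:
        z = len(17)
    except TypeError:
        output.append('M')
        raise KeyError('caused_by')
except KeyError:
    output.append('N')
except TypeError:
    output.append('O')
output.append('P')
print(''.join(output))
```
MNP

KeyError raised and caught, original TypeError not re-raised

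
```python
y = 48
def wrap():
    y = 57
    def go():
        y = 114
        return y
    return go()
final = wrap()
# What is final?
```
114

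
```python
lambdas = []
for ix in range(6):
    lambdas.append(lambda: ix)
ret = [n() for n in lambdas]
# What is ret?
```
[5, 5, 5, 5, 5, 5]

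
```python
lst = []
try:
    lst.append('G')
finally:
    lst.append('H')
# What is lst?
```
['G', 'H']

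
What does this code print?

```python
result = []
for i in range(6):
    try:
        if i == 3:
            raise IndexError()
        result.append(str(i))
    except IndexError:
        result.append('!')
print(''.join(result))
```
012!45

Exception on i=3 caught, loop continues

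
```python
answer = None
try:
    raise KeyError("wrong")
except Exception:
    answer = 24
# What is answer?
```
24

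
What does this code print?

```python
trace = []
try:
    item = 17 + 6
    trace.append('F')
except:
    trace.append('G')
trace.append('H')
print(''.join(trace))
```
FH

No exception, try block completes normally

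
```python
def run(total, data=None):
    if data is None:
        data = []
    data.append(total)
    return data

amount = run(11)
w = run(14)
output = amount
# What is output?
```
[11]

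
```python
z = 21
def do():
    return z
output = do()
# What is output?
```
21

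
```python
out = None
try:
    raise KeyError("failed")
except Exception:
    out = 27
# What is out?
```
27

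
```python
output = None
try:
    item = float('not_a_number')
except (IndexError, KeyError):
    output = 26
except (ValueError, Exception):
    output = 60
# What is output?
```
60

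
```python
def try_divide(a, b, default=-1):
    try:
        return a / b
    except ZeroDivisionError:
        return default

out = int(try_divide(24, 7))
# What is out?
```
3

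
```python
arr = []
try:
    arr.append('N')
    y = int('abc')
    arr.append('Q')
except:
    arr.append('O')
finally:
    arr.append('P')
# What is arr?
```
['N', 'O', 'P']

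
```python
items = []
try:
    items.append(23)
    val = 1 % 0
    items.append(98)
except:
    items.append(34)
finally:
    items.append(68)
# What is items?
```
[23, 34, 68]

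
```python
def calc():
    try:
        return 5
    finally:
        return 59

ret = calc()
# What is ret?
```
59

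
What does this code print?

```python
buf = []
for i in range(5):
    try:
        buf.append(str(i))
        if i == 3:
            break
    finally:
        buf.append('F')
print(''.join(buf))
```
0F1F2F3F

finally runs even when breaking out of loop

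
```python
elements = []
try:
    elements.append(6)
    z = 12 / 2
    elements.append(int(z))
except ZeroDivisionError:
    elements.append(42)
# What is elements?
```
[6, 6]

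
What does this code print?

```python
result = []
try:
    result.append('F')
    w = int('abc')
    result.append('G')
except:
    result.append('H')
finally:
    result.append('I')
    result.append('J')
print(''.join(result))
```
FHIJ

Code before exception runs, then except, then all of finally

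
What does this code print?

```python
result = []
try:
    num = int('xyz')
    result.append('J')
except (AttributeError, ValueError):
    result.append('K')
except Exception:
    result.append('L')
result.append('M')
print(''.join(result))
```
KM

ValueError matches tuple containing it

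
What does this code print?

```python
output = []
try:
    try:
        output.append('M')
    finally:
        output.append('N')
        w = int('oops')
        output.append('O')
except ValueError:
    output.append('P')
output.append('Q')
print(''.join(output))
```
MNPQ

Exception in inner finally caught by outer except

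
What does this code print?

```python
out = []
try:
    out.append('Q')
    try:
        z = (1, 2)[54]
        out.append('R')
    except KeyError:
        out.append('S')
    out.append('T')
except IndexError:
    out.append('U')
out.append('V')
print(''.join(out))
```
QUV

Inner handler doesn't match, propagates to outer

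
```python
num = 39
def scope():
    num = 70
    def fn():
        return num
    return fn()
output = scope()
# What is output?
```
70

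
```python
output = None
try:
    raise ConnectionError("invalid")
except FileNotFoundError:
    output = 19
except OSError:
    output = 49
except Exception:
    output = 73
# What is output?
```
49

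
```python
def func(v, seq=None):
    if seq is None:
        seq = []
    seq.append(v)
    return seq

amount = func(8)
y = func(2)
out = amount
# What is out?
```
[8]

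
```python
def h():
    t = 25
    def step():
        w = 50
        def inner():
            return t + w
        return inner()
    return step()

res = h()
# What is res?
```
75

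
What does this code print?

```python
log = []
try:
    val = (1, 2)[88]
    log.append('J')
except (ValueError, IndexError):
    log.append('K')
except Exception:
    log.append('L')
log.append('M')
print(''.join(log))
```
KM

IndexError matches tuple containing it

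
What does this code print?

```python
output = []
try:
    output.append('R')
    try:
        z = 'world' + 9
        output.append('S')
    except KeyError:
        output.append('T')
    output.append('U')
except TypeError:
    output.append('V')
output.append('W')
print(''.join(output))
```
RVW

Inner handler doesn't match, propagates to outer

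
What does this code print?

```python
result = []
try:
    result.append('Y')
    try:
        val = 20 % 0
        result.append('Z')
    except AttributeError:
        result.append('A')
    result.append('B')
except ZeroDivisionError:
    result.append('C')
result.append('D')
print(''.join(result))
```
YCD

Inner handler doesn't match, propagates to outer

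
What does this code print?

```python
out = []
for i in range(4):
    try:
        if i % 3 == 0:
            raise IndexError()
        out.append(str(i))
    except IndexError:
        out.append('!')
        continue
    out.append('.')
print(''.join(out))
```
!1.2.!

continue in except skips rest of loop body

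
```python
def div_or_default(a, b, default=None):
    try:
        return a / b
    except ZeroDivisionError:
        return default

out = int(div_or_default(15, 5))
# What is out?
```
3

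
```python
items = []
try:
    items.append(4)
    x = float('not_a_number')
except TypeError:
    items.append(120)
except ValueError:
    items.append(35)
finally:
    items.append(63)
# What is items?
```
[4, 35, 63]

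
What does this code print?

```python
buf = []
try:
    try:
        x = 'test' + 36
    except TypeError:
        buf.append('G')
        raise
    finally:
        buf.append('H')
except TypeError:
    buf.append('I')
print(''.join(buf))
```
GHI

finally runs before re-raised exception propagates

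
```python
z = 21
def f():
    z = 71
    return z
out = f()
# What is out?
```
71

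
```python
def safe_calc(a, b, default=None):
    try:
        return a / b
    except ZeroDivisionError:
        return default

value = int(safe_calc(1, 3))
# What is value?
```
0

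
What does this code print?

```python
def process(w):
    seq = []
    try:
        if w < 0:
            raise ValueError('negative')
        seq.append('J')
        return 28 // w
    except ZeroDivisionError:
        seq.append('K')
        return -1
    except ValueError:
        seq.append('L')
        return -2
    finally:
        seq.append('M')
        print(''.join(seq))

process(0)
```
JKM

w=0 causes ZeroDivisionError, caught, finally prints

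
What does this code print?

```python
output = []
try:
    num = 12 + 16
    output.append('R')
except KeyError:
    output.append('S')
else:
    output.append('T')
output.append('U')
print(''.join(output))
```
RTU

else block runs when no exception occurs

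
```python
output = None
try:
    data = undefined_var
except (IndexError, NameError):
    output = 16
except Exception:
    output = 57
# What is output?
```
16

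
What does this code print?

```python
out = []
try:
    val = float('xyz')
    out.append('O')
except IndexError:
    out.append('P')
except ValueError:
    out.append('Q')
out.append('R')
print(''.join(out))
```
QR

ValueError is caught by its specific handler, not IndexError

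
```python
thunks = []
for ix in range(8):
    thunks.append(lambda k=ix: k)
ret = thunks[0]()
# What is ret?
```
0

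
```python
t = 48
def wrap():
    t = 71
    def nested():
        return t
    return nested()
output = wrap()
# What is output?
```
71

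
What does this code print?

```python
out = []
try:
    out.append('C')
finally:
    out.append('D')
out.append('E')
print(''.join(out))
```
CDE

try/finally without except, no exception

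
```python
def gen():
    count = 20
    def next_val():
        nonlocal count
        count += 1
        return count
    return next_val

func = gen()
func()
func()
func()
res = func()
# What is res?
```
24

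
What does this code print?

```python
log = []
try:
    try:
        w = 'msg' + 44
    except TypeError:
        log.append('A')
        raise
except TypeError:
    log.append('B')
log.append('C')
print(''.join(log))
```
ABC

raise without argument re-raises current exception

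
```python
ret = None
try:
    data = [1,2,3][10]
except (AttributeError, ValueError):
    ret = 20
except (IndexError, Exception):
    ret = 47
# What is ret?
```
47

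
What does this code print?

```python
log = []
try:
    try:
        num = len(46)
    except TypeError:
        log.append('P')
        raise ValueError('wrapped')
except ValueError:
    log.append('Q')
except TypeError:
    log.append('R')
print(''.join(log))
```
PQ

New ValueError raised, caught by outer ValueError handler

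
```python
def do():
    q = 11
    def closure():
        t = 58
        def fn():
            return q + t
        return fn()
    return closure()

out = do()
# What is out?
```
69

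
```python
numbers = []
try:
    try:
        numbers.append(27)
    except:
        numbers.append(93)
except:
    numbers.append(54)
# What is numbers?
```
[27]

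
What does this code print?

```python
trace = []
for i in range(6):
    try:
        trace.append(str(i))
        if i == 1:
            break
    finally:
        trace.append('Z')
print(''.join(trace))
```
0Z1Z

finally runs even when breaking out of loop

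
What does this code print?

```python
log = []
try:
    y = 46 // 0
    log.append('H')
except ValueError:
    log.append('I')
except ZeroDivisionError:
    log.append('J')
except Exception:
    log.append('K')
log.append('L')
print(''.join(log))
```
JL

ZeroDivisionError matches before generic Exception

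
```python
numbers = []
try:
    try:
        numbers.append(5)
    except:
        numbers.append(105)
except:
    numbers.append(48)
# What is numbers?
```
[5]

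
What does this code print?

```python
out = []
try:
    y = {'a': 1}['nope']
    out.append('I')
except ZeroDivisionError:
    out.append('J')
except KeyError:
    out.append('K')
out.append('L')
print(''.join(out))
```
KL

KeyError is caught by its specific handler, not ZeroDivisionError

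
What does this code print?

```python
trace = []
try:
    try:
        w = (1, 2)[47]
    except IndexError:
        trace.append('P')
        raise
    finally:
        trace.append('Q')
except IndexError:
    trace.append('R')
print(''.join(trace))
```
PQR

finally runs before re-raised exception propagates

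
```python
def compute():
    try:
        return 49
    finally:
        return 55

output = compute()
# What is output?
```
55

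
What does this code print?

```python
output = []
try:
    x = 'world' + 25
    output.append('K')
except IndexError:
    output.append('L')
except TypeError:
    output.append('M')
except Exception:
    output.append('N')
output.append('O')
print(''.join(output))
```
MO

TypeError matches before generic Exception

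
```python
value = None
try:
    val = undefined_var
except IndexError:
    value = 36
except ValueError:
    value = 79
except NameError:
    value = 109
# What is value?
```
109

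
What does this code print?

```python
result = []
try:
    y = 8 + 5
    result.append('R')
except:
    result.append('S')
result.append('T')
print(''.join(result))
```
RT

No exception, try block completes normally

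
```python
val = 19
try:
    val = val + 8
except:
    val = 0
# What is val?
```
27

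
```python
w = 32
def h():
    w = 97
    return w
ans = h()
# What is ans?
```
97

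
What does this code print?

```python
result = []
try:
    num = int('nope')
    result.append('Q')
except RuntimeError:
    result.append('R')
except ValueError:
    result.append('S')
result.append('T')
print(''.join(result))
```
ST

ValueError is caught by its specific handler, not RuntimeError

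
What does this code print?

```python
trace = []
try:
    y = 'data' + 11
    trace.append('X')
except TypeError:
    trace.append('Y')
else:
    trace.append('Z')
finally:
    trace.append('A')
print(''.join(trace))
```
YA

Exception: except runs, else skipped, finally runs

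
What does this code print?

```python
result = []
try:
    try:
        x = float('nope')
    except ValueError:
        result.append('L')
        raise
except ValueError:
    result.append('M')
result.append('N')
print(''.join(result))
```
LMN

raise without argument re-raises current exception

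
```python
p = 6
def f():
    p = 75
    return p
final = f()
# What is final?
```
75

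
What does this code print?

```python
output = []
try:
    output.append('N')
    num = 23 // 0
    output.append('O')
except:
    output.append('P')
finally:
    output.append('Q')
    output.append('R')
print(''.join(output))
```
NPQR

Code before exception runs, then except, then all of finally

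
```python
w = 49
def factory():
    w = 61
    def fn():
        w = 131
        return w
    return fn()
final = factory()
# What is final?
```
131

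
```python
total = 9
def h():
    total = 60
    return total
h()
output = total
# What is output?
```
9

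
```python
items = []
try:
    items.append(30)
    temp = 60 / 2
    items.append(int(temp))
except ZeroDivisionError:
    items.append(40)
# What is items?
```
[30, 30]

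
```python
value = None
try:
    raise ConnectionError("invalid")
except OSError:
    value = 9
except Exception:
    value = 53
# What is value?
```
9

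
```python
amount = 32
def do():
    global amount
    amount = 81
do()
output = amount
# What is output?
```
81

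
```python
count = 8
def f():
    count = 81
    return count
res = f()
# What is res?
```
81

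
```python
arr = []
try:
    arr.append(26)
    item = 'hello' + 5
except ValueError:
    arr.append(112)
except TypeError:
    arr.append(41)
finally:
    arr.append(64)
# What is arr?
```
[26, 41, 64]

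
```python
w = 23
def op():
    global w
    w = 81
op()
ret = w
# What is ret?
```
81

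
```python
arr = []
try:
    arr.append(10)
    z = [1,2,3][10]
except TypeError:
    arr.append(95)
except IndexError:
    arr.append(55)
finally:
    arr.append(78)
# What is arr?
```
[10, 55, 78]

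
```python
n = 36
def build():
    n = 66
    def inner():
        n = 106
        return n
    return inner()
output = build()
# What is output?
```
106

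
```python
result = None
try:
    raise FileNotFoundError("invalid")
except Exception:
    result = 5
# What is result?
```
5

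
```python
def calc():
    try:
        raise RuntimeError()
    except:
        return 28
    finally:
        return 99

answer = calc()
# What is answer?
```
99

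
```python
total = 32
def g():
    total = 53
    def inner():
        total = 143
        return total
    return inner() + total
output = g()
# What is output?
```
196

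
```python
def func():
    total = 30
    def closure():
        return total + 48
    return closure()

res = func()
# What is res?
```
78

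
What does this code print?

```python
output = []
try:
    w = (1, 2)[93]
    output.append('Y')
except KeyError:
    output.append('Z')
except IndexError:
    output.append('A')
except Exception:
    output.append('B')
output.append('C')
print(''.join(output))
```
AC

IndexError matches before generic Exception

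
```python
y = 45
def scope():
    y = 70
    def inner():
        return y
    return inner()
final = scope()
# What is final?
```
70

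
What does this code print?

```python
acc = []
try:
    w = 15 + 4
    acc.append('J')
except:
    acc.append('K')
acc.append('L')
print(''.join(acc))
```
JL

No exception, try block completes normally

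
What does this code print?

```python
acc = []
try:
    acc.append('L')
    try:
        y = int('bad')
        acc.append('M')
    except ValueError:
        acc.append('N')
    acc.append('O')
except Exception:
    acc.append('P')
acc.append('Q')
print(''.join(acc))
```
LNOQ

Inner exception caught by inner handler, outer continues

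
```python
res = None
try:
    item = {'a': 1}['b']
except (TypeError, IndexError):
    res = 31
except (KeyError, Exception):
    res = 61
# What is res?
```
61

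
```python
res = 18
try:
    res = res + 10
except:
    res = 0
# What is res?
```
28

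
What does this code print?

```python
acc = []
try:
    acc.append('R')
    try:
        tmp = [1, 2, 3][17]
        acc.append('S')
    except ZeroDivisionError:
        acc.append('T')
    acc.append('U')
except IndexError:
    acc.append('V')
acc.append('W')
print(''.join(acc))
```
RVW

Inner handler doesn't match, propagates to outer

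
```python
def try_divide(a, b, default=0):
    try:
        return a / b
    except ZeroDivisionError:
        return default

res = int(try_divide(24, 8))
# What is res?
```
3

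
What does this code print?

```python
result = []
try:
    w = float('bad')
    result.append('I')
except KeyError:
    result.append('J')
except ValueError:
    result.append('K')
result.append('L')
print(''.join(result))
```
KL

ValueError is caught by its specific handler, not KeyError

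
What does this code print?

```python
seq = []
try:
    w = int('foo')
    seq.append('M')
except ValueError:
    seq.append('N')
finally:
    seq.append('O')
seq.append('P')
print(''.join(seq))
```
NOP

finally always runs, even after exception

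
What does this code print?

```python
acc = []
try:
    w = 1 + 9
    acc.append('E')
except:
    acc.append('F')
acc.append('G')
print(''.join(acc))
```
EG

No exception, try block completes normally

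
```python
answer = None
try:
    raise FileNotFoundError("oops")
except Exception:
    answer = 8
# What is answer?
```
8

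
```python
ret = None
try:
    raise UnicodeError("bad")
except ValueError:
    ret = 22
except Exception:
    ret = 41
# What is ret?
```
22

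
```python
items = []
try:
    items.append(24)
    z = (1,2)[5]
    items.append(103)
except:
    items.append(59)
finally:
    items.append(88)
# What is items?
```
[24, 59, 88]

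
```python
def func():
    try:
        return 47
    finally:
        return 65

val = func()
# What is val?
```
65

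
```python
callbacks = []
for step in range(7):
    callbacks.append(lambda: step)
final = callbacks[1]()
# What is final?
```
6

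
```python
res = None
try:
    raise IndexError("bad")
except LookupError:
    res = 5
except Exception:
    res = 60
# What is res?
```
5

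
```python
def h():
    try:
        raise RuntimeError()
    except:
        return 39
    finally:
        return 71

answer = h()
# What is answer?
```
71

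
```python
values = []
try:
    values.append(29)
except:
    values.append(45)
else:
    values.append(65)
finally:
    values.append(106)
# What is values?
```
[29, 65, 106]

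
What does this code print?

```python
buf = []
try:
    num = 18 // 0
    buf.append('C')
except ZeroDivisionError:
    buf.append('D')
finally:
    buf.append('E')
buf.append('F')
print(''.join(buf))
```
DEF

finally always runs, even after exception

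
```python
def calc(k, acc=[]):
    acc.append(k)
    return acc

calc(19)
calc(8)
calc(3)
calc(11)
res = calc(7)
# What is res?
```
[19, 8, 3, 11, 7]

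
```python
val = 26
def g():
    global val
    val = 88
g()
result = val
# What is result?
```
88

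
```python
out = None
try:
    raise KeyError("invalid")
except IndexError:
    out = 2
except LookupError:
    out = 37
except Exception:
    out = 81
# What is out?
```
37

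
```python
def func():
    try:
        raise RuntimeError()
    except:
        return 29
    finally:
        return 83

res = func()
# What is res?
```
83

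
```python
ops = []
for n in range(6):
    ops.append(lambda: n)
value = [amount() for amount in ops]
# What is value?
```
[5, 5, 5, 5, 5, 5]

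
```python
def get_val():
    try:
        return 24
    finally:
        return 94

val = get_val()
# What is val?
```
94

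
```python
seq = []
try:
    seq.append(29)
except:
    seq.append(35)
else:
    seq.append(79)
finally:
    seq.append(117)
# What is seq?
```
[29, 79, 117]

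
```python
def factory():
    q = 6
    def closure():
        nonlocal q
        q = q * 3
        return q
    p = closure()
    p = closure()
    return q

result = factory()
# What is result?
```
54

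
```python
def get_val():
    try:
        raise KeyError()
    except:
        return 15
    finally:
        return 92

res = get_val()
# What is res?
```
92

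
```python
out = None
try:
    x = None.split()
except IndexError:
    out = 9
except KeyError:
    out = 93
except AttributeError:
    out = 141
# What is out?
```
141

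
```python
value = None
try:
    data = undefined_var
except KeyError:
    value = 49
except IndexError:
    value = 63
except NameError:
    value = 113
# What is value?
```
113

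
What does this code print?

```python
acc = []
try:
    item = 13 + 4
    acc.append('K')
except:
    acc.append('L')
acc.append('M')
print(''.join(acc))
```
KM

No exception, try block completes normally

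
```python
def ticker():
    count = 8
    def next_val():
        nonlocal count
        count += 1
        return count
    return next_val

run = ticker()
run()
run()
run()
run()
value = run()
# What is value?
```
13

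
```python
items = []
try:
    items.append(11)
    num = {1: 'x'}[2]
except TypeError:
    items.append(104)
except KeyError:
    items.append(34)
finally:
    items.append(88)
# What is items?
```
[11, 34, 88]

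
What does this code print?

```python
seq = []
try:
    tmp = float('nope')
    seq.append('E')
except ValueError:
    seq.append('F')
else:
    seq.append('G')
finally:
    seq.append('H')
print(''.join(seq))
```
FH

Exception: except runs, else skipped, finally runs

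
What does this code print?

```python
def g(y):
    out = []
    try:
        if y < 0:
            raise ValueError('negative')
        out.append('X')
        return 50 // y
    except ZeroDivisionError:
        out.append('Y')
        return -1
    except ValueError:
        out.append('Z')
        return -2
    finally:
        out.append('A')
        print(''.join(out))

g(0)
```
XYA

y=0 causes ZeroDivisionError, caught, finally prints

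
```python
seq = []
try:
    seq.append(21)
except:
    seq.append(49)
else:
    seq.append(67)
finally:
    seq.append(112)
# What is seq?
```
[21, 67, 112]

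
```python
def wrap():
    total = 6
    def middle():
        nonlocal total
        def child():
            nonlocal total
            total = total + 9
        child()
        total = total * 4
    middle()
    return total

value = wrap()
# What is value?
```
60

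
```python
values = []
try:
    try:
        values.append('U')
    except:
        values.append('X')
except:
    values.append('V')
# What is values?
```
['U']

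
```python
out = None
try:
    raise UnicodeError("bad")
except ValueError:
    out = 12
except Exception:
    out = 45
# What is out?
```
12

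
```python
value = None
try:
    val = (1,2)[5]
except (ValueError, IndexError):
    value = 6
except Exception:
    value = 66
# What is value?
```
6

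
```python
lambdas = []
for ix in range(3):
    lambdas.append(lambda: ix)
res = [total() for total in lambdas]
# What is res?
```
[2, 2, 2]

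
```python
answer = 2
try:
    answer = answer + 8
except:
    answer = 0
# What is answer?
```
10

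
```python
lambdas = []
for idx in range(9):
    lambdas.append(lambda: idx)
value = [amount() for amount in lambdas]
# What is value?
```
[8, 8, 8, 8, 8, 8, 8, 8, 8]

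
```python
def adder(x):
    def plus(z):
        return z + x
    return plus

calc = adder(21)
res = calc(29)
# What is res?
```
50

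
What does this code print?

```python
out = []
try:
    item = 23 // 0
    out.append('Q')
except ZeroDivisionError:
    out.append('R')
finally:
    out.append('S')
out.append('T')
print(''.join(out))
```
RST

finally always runs, even after exception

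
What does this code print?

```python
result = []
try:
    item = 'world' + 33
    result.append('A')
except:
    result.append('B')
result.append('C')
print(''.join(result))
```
BC

Exception raised in try, caught by bare except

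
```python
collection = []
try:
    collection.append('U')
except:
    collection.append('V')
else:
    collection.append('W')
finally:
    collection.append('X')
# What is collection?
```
['U', 'W', 'X']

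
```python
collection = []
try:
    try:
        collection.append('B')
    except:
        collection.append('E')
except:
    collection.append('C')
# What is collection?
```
['B']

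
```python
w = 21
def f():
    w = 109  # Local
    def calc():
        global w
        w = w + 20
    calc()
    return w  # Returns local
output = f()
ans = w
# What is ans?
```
41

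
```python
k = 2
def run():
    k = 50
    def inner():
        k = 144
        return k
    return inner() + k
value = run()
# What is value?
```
194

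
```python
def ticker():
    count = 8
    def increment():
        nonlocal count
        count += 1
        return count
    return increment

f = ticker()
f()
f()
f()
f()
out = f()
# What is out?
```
13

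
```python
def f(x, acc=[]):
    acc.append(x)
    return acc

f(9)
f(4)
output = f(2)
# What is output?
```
[9, 4, 2]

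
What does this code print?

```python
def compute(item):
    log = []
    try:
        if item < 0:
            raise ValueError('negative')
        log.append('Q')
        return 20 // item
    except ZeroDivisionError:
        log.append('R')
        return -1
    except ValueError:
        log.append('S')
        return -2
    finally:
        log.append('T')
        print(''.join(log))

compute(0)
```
QRT

item=0 causes ZeroDivisionError, caught, finally prints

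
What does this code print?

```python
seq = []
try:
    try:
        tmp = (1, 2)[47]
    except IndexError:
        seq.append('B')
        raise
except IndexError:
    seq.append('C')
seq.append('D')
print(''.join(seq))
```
BCD

raise without argument re-raises current exception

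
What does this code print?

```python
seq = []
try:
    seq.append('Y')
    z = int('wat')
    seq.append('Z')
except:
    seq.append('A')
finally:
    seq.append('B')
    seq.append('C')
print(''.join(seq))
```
YABC

Code before exception runs, then except, then all of finally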